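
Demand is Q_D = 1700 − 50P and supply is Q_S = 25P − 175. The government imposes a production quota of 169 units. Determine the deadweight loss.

In inverse form: demand P = 34 − 0.02Q, supply P = 7 + 0.04Q.
Competitive equilibrium: 34 − 0.02Q = 7 + 0.04Q → Q* = 450, P* = 25.
At Q = 169: demand price = 34 − 0.02·169 = 30.62; supply price = 7 + 0.04·169 = 13.76.
ΔQ = 450 − 169 = 281; wedge = 30.62 − 13.76 = 16.86.
Welfare loss = ½ × 281 × 16.86 = 2368.83.

2368.83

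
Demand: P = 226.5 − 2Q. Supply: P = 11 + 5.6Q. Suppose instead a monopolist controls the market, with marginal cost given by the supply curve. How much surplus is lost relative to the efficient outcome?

132.61

Competitive equilibrium: 226.5 − 2Q = 11 + 5.6Q → Q* = 28.3553, P* = 169.7895.
Marginal revenue: MR = 226.5 − 4Q. Set MR = MC: 226.5 − 4Q = 11 + 5.6Q → Q_m = 22.4479.
Price P_m = 226.5 − 2·22.4479 = 181.6042; MC(Q_m) = 11 + 5.6·22.4479 = 136.7082.
Competitive Q* = 28.3553, so ΔQ = 5.9074; wedge = 181.6042 − 136.7082 = 44.896.
Welfare loss = ½ × 5.9074 × 44.896 = 132.61.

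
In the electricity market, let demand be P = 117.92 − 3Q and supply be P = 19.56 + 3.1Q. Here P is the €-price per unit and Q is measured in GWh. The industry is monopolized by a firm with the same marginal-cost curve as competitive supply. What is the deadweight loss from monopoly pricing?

Competitive equilibrium: 117.92 − 3Q = 19.56 + 3.1Q → Q* = 16.1246, P* = 69.5462.
Marginal revenue: MR = 117.92 − 6Q. Set MR = MC: 117.92 − 6Q = 19.56 + 3.1Q → Q_m = 10.8088.
Price P_m = 117.92 − 3·10.8088 = 85.4936; MC(Q_m) = 19.56 + 3.1·10.8088 = 53.0673.
Competitive Q* = 16.1246, so ΔQ = 5.3158; wedge = 85.4936 − 53.0673 = 32.4263.
The triangle = ½ × 5.3158 × 32.4263 = €86.19.

€86.19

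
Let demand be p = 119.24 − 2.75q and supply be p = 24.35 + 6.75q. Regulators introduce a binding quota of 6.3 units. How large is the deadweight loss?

Competitive equilibrium: 119.24 − 2.75q = 24.35 + 6.75q → q* = 9.9884, p* = 91.7718.
At q = 6.3: demand price = 119.24 − 2.75·6.3 = 101.915; supply price = 24.35 + 6.75·6.3 = 66.875.
Δq = 9.9884 − 6.3 = 3.6884; wedge = 101.915 − 66.875 = 35.04.
Welfare loss = ½ × 3.6884 × 35.04 = 64.62.

64.62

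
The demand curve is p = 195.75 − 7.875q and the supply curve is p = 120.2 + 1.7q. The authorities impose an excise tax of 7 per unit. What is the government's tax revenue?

Competitive equilibrium: 195.75 − 7.875q = 120.2 + 1.7q → q* = 7.89034, p* = 133.61358.
With the tax, the buyer price exceeds the seller price by 7: (195.75 − 7.875q) − (120.2 + 1.7q) = 7 → q' = 7.15927.
Tax revenue = 7 × 7.15927 = 50.11.

50.11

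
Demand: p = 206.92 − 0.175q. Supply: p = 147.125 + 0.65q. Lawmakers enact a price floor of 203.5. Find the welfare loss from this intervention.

Competitive equilibrium: 206.92 − 0.175q = 147.125 + 0.65q → q* = 72.4788, p* = 194.2362.
At the floor p = 203.5, quantity demanded = (206.92 − 203.5)/0.175 = 19.5429.
Sellers' marginal cost at q' = 19.5429: 147.125 + 0.65·19.5429 = 159.8279.
Δq = 72.4788 − 19.5429 = 52.9359; wedge = 203.5 − 159.8279 = 43.6721.
Deadweight loss = ½ × 52.9359 × 43.6721 = 1155.91.

1155.91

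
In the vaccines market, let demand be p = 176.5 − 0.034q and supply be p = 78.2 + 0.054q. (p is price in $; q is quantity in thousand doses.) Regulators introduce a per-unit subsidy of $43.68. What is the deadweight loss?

Competitive equilibrium: 176.5 − 0.034q = 78.2 + 0.054q → q* = 1117.0455, p* = 138.5205.
The subsidy lowers effective supply by 43.68: p = 34.52 + 0.054q.
New quantity: 176.5 − 0.034q = 34.52 + 0.054q → q' = 1613.4091.
Overproduction Δq = 1613.4091 − 1117.0455 = 496.3636; wedge = subsidy = 43.68.
Deadweight loss = ½ × 496.3636 × 43.68 = $10840.58 thousand.

$10840.58 thousand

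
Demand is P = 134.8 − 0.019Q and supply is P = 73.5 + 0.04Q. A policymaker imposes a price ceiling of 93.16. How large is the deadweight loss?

8842.26

Competitive equilibrium: 134.8 − 0.019Q = 73.5 + 0.04Q → Q* = 1038.9831, P* = 115.0593.
At the ceiling P = 93.16, quantity supplied = (93.16 − 73.5)/0.04 = 491.5.
Willingness to pay at Q' = 491.5: 134.8 − 0.019·491.5 = 125.4615.
ΔQ = 1038.9831 − 491.5 = 547.4831; wedge = 125.4615 − 93.16 = 32.3015.
DWL = ½ × 547.4831 × 32.3015 = 8842.26.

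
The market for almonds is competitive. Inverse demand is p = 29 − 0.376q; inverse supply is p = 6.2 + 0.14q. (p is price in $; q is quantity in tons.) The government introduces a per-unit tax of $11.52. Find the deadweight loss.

Competitive equilibrium: 29 − 0.376q = 6.2 + 0.14q → q* = 44.18605, p* = 12.38605.
With the tax, the buyer price exceeds the seller price by 11.52: (29 − 0.376q) − (6.2 + 0.14q) = 11.52 → q' = 21.86047.
Δq = 44.18605 − 21.86047 = 22.32558; the wedge equals the tax, 11.52.
The triangle = ½ × 22.32558 × 11.52 = $128.60.

$128.60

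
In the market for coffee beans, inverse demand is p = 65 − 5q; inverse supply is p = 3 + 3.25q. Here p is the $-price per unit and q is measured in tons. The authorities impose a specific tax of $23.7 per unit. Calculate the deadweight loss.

$34.04

Competitive equilibrium: 65 − 5q = 3 + 3.25q → q* = 7.5152, p* = 27.4242.
With the tax, the buyer price exceeds the seller price by 23.7: (65 − 5q) − (3 + 3.25q) = 23.7 → q' = 4.6424.
Δq = 7.5152 − 4.6424 = 2.8728; the wedge equals the tax, 23.7.
DWL = ½ × 2.8728 × 23.7 = $34.04.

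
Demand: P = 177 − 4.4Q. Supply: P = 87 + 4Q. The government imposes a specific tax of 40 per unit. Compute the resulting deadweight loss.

95.24

Competitive equilibrium: 177 − 4.4Q = 87 + 4Q → Q* = 10.7143, P* = 129.8571.
With the tax, the buyer price exceeds the seller price by 40: (177 − 4.4Q) − (87 + 4Q) = 40 → Q' = 5.9524.
ΔQ = 10.7143 − 5.9524 = 4.7619; the wedge equals the tax, 40.
DWL = ½ × 4.7619 × 40 = 95.24.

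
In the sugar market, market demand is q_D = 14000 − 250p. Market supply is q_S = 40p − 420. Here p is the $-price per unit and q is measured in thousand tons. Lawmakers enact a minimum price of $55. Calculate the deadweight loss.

In inverse form: demand p = 56 − 0.004q, supply p = 10.5 + 0.025q.
Competitive equilibrium: 56 − 0.004q = 10.5 + 0.025q → q* = 1568.9655, p* = 49.7241.
At the floor p = 55, quantity demanded = (56 − 55)/0.004 = 250.
Sellers' marginal cost at q' = 250: 10.5 + 0.025·250 = 16.75.
Δq = 1568.9655 − 250 = 1318.9655; wedge = 55 − 16.75 = 38.25.
The triangle = ½ × 1318.9655 × 38.25 = $25225.22 thousand.

$25225.22 thousand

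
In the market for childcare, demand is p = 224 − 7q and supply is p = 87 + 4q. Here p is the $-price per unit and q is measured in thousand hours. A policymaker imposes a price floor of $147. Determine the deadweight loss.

Competitive equilibrium: 224 − 7q = 87 + 4q → q* = 12.4545, p* = 136.8182.
At the floor p = 147, quantity demanded = (224 − 147)/7 = 11.
Sellers' marginal cost at q' = 11: 87 + 4·11 = 131.
Δq = 12.4545 − 11 = 1.4545; wedge = 147 − 131 = 16.
Welfare loss = ½ × 1.4545 × 16 = $11.64 thousand.

$11.64 thousand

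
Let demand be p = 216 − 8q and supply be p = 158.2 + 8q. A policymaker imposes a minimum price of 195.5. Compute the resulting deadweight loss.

Competitive equilibrium: 216 − 8q = 158.2 + 8q → q* = 3.6125, p* = 187.1.
At the floor p = 195.5, quantity demanded = (216 − 195.5)/8 = 2.5625.
Sellers' marginal cost at q' = 2.5625: 158.2 + 8·2.5625 = 178.7.
Δq = 3.6125 − 2.5625 = 1.05; wedge = 195.5 − 178.7 = 16.8.
Welfare loss = ½ × 1.05 × 16.8 = 8.82.

8.82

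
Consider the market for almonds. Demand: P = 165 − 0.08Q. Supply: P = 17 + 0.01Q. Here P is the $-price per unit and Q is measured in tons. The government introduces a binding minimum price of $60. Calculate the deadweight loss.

$4958.42

Competitive equilibrium: 165 − 0.08Q = 17 + 0.01Q → Q* = 1644.4444, P* = 33.4444.
At the floor P = 60, quantity demanded = (165 − 60)/0.08 = 1312.5.
Sellers' marginal cost at Q' = 1312.5: 17 + 0.01·1312.5 = 30.125.
ΔQ = 1644.4444 − 1312.5 = 331.9444; wedge = 60 − 30.125 = 29.875.
Deadweight loss = ½ × 331.9444 × 29.875 = $4958.42.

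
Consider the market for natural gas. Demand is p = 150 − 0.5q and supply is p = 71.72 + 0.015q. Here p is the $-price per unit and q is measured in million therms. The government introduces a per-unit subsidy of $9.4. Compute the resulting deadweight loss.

$85.79 million

Competitive equilibrium: 150 − 0.5q = 71.72 + 0.015q → q* = 152, p* = 74.
The subsidy lowers effective supply by 9.4: p = 62.32 + 0.015q.
New quantity: 150 − 0.5q = 62.32 + 0.015q → q' = 170.2524.
Overproduction Δq = 170.2524 − 152 = 18.2524; wedge = subsidy = 9.4.
DWL = ½ × 18.2524 × 9.4 = $85.79 million.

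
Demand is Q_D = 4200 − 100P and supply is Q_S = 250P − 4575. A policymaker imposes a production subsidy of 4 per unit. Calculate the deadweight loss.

In inverse form: demand P = 42 − 0.01Q, supply P = 18.3 + 0.004Q.
Competitive equilibrium: 42 − 0.01Q = 18.3 + 0.004Q → Q* = 1692.8571, P* = 25.0714.
The subsidy lowers effective supply by 4: P = 14.3 + 0.004Q.
New quantity: 42 − 0.01Q = 14.3 + 0.004Q → Q' = 1978.5714.
Overproduction ΔQ = 1978.5714 − 1692.8571 = 285.7143; wedge = subsidy = 4.
The triangle = ½ × 285.7143 × 4 = 571.43.

571.43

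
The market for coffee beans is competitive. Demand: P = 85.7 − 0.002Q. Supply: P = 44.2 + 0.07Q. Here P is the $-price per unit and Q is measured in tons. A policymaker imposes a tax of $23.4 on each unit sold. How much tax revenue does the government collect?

Competitive equilibrium: 85.7 − 0.002Q = 44.2 + 0.07Q → Q* = 576.3889, P* = 84.5472.
With the tax, the buyer price exceeds the seller price by 23.4: (85.7 − 0.002Q) − (44.2 + 0.07Q) = 23.4 → Q' = 251.3889.
Tax revenue = 23.4 × 251.3889 = $5882.50.

$5882.50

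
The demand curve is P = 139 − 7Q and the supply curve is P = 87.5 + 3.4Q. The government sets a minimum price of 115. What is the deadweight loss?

12.07

Competitive equilibrium: 139 − 7Q = 87.5 + 3.4Q → Q* = 4.9519, P* = 104.3365.
At the floor P = 115, quantity demanded = (139 − 115)/7 = 3.4286.
Sellers' marginal cost at Q' = 3.4286: 87.5 + 3.4·3.4286 = 99.1572.
ΔQ = 4.9519 − 3.4286 = 1.5233; wedge = 115 − 99.1572 = 15.8428.
Deadweight loss = ½ × 1.5233 × 15.8428 = 12.07.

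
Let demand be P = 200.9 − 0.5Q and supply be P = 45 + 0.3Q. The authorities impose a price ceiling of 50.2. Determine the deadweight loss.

12608.42

Competitive equilibrium: 200.9 − 0.5Q = 45 + 0.3Q → Q* = 194.875, P* = 103.4625.
At the ceiling P = 50.2, quantity supplied = (50.2 − 45)/0.3 = 17.33333.
Willingness to pay at Q' = 17.33333: 200.9 − 0.5·17.33333 = 192.23334.
ΔQ = 194.875 − 17.33333 = 177.54167; wedge = 192.23334 − 50.2 = 142.03334.
Deadweight loss = ½ × 177.54167 × 142.03334 = 12608.42.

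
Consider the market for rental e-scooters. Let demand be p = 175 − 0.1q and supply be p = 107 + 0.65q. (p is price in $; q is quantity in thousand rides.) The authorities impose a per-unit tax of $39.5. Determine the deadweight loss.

Competitive equilibrium: 175 − 0.1q = 107 + 0.65q → q* = 90.6667, p* = 165.9333.
With the tax, the buyer price exceeds the seller price by 39.5: (175 − 0.1q) − (107 + 0.65q) = 39.5 → q' = 38.
Δq = 90.6667 − 38 = 52.6667; the wedge equals the tax, 39.5.
Deadweight loss = ½ × 52.6667 × 39.5 = $1040.17 thousand.

$1040.17 thousand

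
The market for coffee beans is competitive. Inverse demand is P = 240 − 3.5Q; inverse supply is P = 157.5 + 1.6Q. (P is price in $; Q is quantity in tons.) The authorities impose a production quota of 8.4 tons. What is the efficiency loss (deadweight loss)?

$154.21

Competitive equilibrium: 240 − 3.5Q = 157.5 + 1.6Q → Q* = 16.1765, P* = 183.3824.
At Q = 8.4: demand price = 240 − 3.5·8.4 = 210.6; supply price = 157.5 + 1.6·8.4 = 170.94.
ΔQ = 16.1765 − 8.4 = 7.7765; wedge = 210.6 − 170.94 = 39.66.
Deadweight loss = ½ × 7.7765 × 39.66 = $154.21.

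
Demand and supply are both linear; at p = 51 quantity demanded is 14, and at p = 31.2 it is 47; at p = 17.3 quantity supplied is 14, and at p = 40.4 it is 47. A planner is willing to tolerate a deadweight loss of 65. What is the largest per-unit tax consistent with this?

Demand slope = (31.2 − 51)/(47 − 14) = −0.6, so p = 59.4 − 0.6q.
Supply slope = (40.4 − 17.3)/(47 − 14) = 0.7, so p = 7.5 + 0.7q.
Competitive equilibrium: 59.4 − 0.6q = 7.5 + 0.7q → q* = 39.9231, p* = 35.4462.
A tax t gives Δq = t/1.3 and wedge t, so DWL = t²/2.6.
t²/2.6 = 65 → t² = 169 → t = 13.

13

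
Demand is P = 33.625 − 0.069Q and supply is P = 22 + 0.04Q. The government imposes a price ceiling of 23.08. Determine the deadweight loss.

Competitive equilibrium: 33.625 − 0.069Q = 22 + 0.04Q → Q* = 106.6514, P* = 26.2661.
At the ceiling P = 23.08, quantity supplied = (23.08 − 22)/0.04 = 27.
Willingness to pay at Q' = 27: 33.625 − 0.069·27 = 31.762.
ΔQ = 106.6514 − 27 = 79.6514; wedge = 31.762 − 23.08 = 8.682.
DWL = ½ × 79.6514 × 8.682 = 345.77.

345.77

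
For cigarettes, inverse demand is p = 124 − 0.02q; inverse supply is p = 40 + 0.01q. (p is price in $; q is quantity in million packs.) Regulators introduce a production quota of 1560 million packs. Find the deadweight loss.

Competitive equilibrium: 124 − 0.02q = 40 + 0.01q → q* = 2800, p* = 68.
At q = 1560: demand price = 124 − 0.02·1560 = 92.8; supply price = 40 + 0.01·1560 = 55.6.
Δq = 2800 − 1560 = 1240; wedge = 92.8 − 55.6 = 37.2.
Deadweight loss = ½ × 1240 × 37.2 = $23064 million.

$23064 million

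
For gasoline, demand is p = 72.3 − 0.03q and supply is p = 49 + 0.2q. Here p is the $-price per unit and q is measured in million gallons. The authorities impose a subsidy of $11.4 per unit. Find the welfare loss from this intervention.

Competitive equilibrium: 72.3 − 0.03q = 49 + 0.2q → q* = 101.3043, p* = 69.2609.
The subsidy lowers effective supply by 11.4: p = 37.6 + 0.2q.
New quantity: 72.3 − 0.03q = 37.6 + 0.2q → q' = 150.8696.
Overproduction Δq = 150.8696 − 101.3043 = 49.5653; wedge = subsidy = 11.4.
Welfare loss = ½ × 49.5653 × 11.4 = $282.52 million.

$282.52 million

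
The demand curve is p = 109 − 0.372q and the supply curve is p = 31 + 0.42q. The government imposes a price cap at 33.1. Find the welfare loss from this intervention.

Competitive equilibrium: 109 − 0.372q = 31 + 0.42q → q* = 98.4848, p* = 72.3636.
At the ceiling p = 33.1, quantity supplied = (33.1 − 31)/0.42 = 5.
Willingness to pay at q' = 5: 109 − 0.372·5 = 107.14.
Δq = 98.4848 − 5 = 93.4848; wedge = 107.14 − 33.1 = 74.04.
Welfare loss = ½ × 93.4848 × 74.04 = 3460.81.

3460.81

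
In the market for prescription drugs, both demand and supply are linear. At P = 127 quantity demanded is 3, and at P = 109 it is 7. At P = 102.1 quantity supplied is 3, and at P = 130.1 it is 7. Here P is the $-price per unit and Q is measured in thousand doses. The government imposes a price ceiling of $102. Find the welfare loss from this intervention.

$27.31 thousand

Demand slope = (109 − 127)/(7 − 3) = −4.5, so P = 140.5 − 4.5Q.
Supply slope = (130.1 − 102.1)/(7 − 3) = 7, so P = 81.1 + 7Q.
Competitive equilibrium: 140.5 − 4.5Q = 81.1 + 7Q → Q* = 5.1652, P* = 117.2565.
At the ceiling P = 102, quantity supplied = (102 − 81.1)/7 = 2.9857.
Willingness to pay at Q' = 2.9857: 140.5 − 4.5·2.9857 = 127.0644.
ΔQ = 5.1652 − 2.9857 = 2.1795; wedge = 127.0644 − 102 = 25.0644.
Deadweight loss = ½ × 2.1795 × 25.0644 = $27.31 thousand.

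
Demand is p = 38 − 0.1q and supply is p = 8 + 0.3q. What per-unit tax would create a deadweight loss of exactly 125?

10

Competitive equilibrium: 38 − 0.1q = 8 + 0.3q → q* = 75, p* = 30.5.
A tax t gives Δq = t/0.4 and wedge t, so DWL = t²/0.8.
t²/0.8 = 125 → t² = 100 → t = 10.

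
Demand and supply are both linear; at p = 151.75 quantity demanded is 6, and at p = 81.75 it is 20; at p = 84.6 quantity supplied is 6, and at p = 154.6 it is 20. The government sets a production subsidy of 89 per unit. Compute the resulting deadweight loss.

396.05

Demand slope = (81.75 − 151.75)/(20 − 6) = −5, so p = 181.75 − 5q.
Supply slope = (154.6 − 84.6)/(20 − 6) = 5, so p = 54.6 + 5q.
Competitive equilibrium: 181.75 − 5q = 54.6 + 5q → q* = 12.715, p* = 118.175.
The subsidy lowers effective supply by 89: p = 5q − 34.4.
New quantity: 181.75 − 5q = 5q − 34.4 → q' = 21.615.
Overproduction Δq = 21.615 − 12.715 = 8.9; wedge = subsidy = 89.
Deadweight loss = ½ × 8.9 × 89 = 396.05.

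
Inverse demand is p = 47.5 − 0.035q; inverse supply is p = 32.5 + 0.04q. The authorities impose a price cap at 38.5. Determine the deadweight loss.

93.75

Competitive equilibrium: 47.5 − 0.035q = 32.5 + 0.04q → q* = 200, p* = 40.5.
At the ceiling p = 38.5, quantity supplied = (38.5 − 32.5)/0.04 = 150.
Willingness to pay at q' = 150: 47.5 − 0.035·150 = 42.25.
Δq = 200 − 150 = 50; wedge = 42.25 − 38.5 = 3.75.
The triangle = ½ × 50 × 3.75 = 93.75.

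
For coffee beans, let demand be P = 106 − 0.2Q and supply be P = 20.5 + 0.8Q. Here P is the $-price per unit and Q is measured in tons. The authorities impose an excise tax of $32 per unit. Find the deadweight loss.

$512

Competitive equilibrium: 106 − 0.2Q = 20.5 + 0.8Q → Q* = 85.5, P* = 88.9.
With the tax, the buyer price exceeds the seller price by 32: (106 − 0.2Q) − (20.5 + 0.8Q) = 32 → Q' = 53.5.
ΔQ = 85.5 − 53.5 = 32; the wedge equals the tax, 32.
Deadweight loss = ½ × 32 × 32 = $512.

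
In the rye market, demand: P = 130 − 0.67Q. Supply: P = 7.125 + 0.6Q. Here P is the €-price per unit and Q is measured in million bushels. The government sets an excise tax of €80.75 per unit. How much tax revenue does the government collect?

Competitive equilibrium: 130 − 0.67Q = 7.125 + 0.6Q → Q* = 96.752, P* = 65.1762.
With the tax, the buyer price exceeds the seller price by 80.75: (130 − 0.67Q) − (7.125 + 0.6Q) = 80.75 → Q' = 33.1693.
Tax revenue = 80.75 × 33.1693 = €2678.42 million.

€2678.42 million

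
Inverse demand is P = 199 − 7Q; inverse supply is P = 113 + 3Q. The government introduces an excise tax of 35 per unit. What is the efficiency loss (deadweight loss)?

61.25

Competitive equilibrium: 199 − 7Q = 113 + 3Q → Q* = 8.6, P* = 138.8.
With the tax, the buyer price exceeds the seller price by 35: (199 − 7Q) − (113 + 3Q) = 35 → Q' = 5.1.
ΔQ = 8.6 − 5.1 = 3.5; the wedge equals the tax, 35.
DWL = ½ × 3.5 × 35 = 61.25.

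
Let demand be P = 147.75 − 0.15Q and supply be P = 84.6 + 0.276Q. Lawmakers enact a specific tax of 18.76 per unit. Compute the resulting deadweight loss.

413.07

Competitive equilibrium: 147.75 − 0.15Q = 84.6 + 0.276Q → Q* = 148.2394, P* = 125.5141.
With the tax, the buyer price exceeds the seller price by 18.76: (147.75 − 0.15Q) − (84.6 + 0.276Q) = 18.76 → Q' = 104.2019.
ΔQ = 148.2394 − 104.2019 = 44.0375; the wedge equals the tax, 18.76.
The triangle = ½ × 44.0375 × 18.76 = 413.07.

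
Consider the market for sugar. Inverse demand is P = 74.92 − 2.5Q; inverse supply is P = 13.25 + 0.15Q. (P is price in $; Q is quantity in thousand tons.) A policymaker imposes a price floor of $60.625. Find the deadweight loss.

Competitive equilibrium: 74.92 − 2.5Q = 13.25 + 0.15Q → Q* = 23.2717, P* = 16.7408.
At the floor P = 60.625, quantity demanded = (74.92 − 60.625)/2.5 = 5.718.
Sellers' marginal cost at Q' = 5.718: 13.25 + 0.15·5.718 = 14.1077.
ΔQ = 23.2717 − 5.718 = 17.5537; wedge = 60.625 − 14.1077 = 46.5173.
Welfare loss = ½ × 17.5537 × 46.5173 = $408.28 thousand.

$408.28 thousand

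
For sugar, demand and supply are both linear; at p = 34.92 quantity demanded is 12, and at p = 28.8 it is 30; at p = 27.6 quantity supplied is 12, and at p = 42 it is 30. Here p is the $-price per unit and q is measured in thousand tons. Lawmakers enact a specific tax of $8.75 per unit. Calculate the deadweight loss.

$33.58 thousand

Demand slope = (28.8 − 34.92)/(30 − 12) = −0.34, so p = 39 − 0.34q.
Supply slope = (42 − 27.6)/(30 − 12) = 0.8, so p = 18 + 0.8q.
Competitive equilibrium: 39 − 0.34q = 18 + 0.8q → q* = 18.4211, p* = 32.7368.
With the tax, the buyer price exceeds the seller price by 8.75: (39 − 0.34q) − (18 + 0.8q) = 8.75 → q' = 10.7456.
Δq = 18.4211 − 10.7456 = 7.6755; the wedge equals the tax, 8.75.
Welfare loss = ½ × 7.6755 × 8.75 = $33.58 thousand.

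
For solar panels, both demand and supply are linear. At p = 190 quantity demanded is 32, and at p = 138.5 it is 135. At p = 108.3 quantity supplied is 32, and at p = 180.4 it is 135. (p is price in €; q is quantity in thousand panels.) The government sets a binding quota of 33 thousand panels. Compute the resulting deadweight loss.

€2700.10 thousand

Demand slope = (138.5 − 190)/(135 − 32) = −0.5, so p = 206 − 0.5q.
Supply slope = (180.4 − 108.3)/(135 − 32) = 0.7, so p = 85.9 + 0.7q.
Competitive equilibrium: 206 − 0.5q = 85.9 + 0.7q → q* = 100.0833, p* = 155.9583.
At q = 33: demand price = 206 − 0.5·33 = 189.5; supply price = 85.9 + 0.7·33 = 109.
Δq = 100.0833 − 33 = 67.0833; wedge = 189.5 − 109 = 80.5.
The triangle = ½ × 67.0833 × 80.5 = €2700.10 thousand.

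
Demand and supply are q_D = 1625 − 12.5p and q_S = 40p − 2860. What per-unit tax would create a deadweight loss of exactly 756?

In inverse form: demand p = 130 − 0.08q, supply p = 71.5 + 0.025q.
Competitive equilibrium: 130 − 0.08q = 71.5 + 0.025q → q* = 557.1429, p* = 85.4286.
A tax t gives Δq = t/0.105 and wedge t, so DWL = t²/0.21.
t²/0.21 = 756 → t² = 158.76 → t = 12.6.

12.6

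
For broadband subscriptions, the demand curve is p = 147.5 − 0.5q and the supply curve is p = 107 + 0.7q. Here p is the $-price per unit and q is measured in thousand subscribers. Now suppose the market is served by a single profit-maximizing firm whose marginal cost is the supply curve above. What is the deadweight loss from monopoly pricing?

Competitive equilibrium: 147.5 − 0.5q = 107 + 0.7q → q* = 33.75, p* = 130.625.
Marginal revenue: MR = 147.5 − q. Set MR = MC: 147.5 − q = 107 + 0.7q → q_m = 23.8235.
Price p_m = 147.5 − 0.5·23.8235 = 135.5883; MC(q_m) = 107 + 0.7·23.8235 = 123.6765.
Competitive q* = 33.75, so Δq = 9.9265; wedge = 135.5883 − 123.6765 = 11.9118.
The triangle = ½ × 9.9265 × 11.9118 = $59.12 thousand.

$59.12 thousand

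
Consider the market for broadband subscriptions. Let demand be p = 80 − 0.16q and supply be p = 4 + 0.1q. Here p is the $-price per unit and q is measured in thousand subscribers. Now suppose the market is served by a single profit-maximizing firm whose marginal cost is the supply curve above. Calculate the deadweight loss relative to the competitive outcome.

$1612 thousand

Competitive equilibrium: 80 − 0.16q = 4 + 0.1q → q* = 292.3077, p* = 33.2308.
Marginal revenue: MR = 80 − 0.32q. Set MR = MC: 80 − 0.32q = 4 + 0.1q → q_m = 180.9524.
Price p_m = 80 − 0.16·180.9524 = 51.0476; MC(q_m) = 4 + 0.1·180.9524 = 22.0952.
Competitive q* = 292.3077, so Δq = 111.3553; wedge = 51.0476 − 22.0952 = 28.9524.
The triangle = ½ × 111.3553 × 28.9524 = $1612 thousand.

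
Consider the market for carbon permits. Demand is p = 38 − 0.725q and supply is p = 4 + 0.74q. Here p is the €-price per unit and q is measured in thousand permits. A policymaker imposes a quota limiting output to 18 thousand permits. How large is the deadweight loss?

Competitive equilibrium: 38 − 0.725q = 4 + 0.74q → q* = 23.2082, p* = 21.1741.
At q = 18: demand price = 38 − 0.725·18 = 24.95; supply price = 4 + 0.74·18 = 17.32.
Δq = 23.2082 − 18 = 5.2082; wedge = 24.95 − 17.32 = 7.63.
Welfare loss = ½ × 5.2082 × 7.63 = €19.87 thousand.

€19.87 thousand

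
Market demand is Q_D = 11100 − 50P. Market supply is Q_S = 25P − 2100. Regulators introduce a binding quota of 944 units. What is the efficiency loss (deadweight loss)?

In inverse form: demand P = 222 − 0.02Q, supply P = 84 + 0.04Q.
Competitive equilibrium: 222 − 0.02Q = 84 + 0.04Q → Q* = 2300, P* = 176.
At Q = 944: demand price = 222 − 0.02·944 = 203.12; supply price = 84 + 0.04·944 = 121.76.
ΔQ = 2300 − 944 = 1356; wedge = 203.12 − 121.76 = 81.36.
The triangle = ½ × 1356 × 81.36 = 55162.08.

55162.08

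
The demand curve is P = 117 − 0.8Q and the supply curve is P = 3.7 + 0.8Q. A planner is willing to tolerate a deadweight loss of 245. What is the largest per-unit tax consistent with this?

Competitive equilibrium: 117 − 0.8Q = 3.7 + 0.8Q → Q* = 70.8125, P* = 60.35.
A tax t gives ΔQ = t/1.6 and wedge t, so DWL = t²/3.2.
t²/3.2 = 245 → t² = 784 → t = 28.

28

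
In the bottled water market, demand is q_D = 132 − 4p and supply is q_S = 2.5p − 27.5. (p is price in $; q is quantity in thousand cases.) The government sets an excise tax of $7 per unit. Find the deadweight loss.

$37.69 thousand

In inverse form: demand p = 33 − 0.25q, supply p = 11 + 0.4q.
Competitive equilibrium: 33 − 0.25q = 11 + 0.4q → q* = 33.8462, p* = 24.5385.
With the tax, the buyer price exceeds the seller price by 7: (33 − 0.25q) − (11 + 0.4q) = 7 → q' = 23.0769.
Δq = 33.8462 − 23.0769 = 10.7693; the wedge equals the tax, 7.
DWL = ½ × 10.7693 × 7 = $37.69 thousand.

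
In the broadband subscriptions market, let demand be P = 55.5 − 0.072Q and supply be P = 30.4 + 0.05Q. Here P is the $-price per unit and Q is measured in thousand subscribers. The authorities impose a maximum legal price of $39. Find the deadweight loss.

$69.43 thousand

Competitive equilibrium: 55.5 − 0.072Q = 30.4 + 0.05Q → Q* = 205.7377, P* = 40.6869.
At the ceiling P = 39, quantity supplied = (39 − 30.4)/0.05 = 172.
Willingness to pay at Q' = 172: 55.5 − 0.072·172 = 43.116.
ΔQ = 205.7377 − 172 = 33.7377; wedge = 43.116 − 39 = 4.116.
Welfare loss = ½ × 33.7377 × 4.116 = $69.43 thousand.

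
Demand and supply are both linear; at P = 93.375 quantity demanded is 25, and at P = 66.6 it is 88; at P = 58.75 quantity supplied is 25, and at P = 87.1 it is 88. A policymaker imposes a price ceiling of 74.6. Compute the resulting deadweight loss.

Demand slope = (66.6 − 93.375)/(88 − 25) = −0.425, so P = 104 − 0.425Q.
Supply slope = (87.1 − 58.75)/(88 − 25) = 0.45, so P = 47.5 + 0.45Q.
Competitive equilibrium: 104 − 0.425Q = 47.5 + 0.45Q → Q* = 64.5714, P* = 76.5571.
At the ceiling P = 74.6, quantity supplied = (74.6 − 47.5)/0.45 = 60.2222.
Willingness to pay at Q' = 60.2222: 104 − 0.425·60.2222 = 78.4056.
ΔQ = 64.5714 − 60.2222 = 4.3492; wedge = 78.4056 − 74.6 = 3.8056.
Welfare loss = ½ × 4.3492 × 3.8056 = 8.28.

8.28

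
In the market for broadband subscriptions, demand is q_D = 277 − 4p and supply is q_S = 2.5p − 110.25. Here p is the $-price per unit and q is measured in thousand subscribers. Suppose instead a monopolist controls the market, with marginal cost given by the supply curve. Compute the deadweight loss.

$37.54 thousand

In inverse form: demand p = 69.25 − 0.25q, supply p = 44.1 + 0.4q.
Competitive equilibrium: 69.25 − 0.25q = 44.1 + 0.4q → q* = 38.6923, p* = 59.5769.
Marginal revenue: MR = 69.25 − 0.5q. Set MR = MC: 69.25 − 0.5q = 44.1 + 0.4q → q_m = 27.9444.
Price p_m = 69.25 − 0.25·27.9444 = 62.2639; MC(q_m) = 44.1 + 0.4·27.9444 = 55.2778.
Competitive q* = 38.6923, so Δq = 10.7479; wedge = 62.2639 − 55.2778 = 6.9861.
Deadweight loss = ½ × 10.7479 × 6.9861 = $37.54 thousand.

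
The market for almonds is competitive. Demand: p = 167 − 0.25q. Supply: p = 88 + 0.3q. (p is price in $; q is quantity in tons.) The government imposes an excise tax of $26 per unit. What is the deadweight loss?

$614.55

Competitive equilibrium: 167 − 0.25q = 88 + 0.3q → q* = 143.6364, p* = 131.0909.
With the tax, the buyer price exceeds the seller price by 26: (167 − 0.25q) − (88 + 0.3q) = 26 → q' = 96.3636.
Δq = 143.6364 − 96.3636 = 47.2728; the wedge equals the tax, 26.
The triangle = ½ × 47.2728 × 26 = $614.55.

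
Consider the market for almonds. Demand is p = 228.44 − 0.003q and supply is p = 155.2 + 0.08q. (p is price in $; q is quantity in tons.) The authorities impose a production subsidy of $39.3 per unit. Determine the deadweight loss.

Competitive equilibrium: 228.44 − 0.003q = 155.2 + 0.08q → q* = 882.4096, p* = 225.7928.
The subsidy lowers effective supply by 39.3: p = 115.9 + 0.08q.
New quantity: 228.44 − 0.003q = 115.9 + 0.08q → q' = 1355.9036.
Overproduction Δq = 1355.9036 − 882.4096 = 473.494; wedge = subsidy = 39.3.
DWL = ½ × 473.494 × 39.3 = $9304.16.

$9304.16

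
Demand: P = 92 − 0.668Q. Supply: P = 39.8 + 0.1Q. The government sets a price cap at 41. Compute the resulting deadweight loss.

Competitive equilibrium: 92 − 0.668Q = 39.8 + 0.1Q → Q* = 67.9688, P* = 46.5969.
At the ceiling P = 41, quantity supplied = (41 − 39.8)/0.1 = 12.
Willingness to pay at Q' = 12: 92 − 0.668·12 = 83.984.
ΔQ = 67.9688 − 12 = 55.9688; wedge = 83.984 − 41 = 42.984.
The triangle = ½ × 55.9688 × 42.984 = 1202.88.

1202.88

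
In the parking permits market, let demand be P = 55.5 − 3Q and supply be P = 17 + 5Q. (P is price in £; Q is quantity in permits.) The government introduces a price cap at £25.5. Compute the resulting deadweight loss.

Competitive equilibrium: 55.5 − 3Q = 17 + 5Q → Q* = 4.8125, P* = 41.0625.
At the ceiling P = 25.5, quantity supplied = (25.5 − 17)/5 = 1.7.
Willingness to pay at Q' = 1.7: 55.5 − 3·1.7 = 50.4.
ΔQ = 4.8125 − 1.7 = 3.1125; wedge = 50.4 − 25.5 = 24.9.
The triangle = ½ × 3.1125 × 24.9 = £38.75.

£38.75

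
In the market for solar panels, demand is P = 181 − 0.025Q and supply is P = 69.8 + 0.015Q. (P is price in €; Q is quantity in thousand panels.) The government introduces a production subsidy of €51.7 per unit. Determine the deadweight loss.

Competitive equilibrium: 181 − 0.025Q = 69.8 + 0.015Q → Q* = 2780, P* = 111.5.
The subsidy lowers effective supply by 51.7: P = 18.1 + 0.015Q.
New quantity: 181 − 0.025Q = 18.1 + 0.015Q → Q' = 4072.5.
Overproduction ΔQ = 4072.5 − 2780 = 1292.5; wedge = subsidy = 51.7.
DWL = ½ × 1292.5 × 51.7 = €33411.125 thousand.

€33411.125 thousand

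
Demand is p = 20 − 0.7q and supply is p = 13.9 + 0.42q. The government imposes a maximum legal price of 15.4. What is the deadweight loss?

1.97

Competitive equilibrium: 20 − 0.7q = 13.9 + 0.42q → q* = 5.4464, p* = 16.1875.
At the ceiling p = 15.4, quantity supplied = (15.4 − 13.9)/0.42 = 3.5714.
Willingness to pay at q' = 3.5714: 20 − 0.7·3.5714 = 17.5.
Δq = 5.4464 − 3.5714 = 1.875; wedge = 17.5 − 15.4 = 2.1.
The triangle = ½ × 1.875 × 2.1 = 1.97.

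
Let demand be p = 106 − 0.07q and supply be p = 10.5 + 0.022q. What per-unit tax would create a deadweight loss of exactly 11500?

46

Competitive equilibrium: 106 − 0.07q = 10.5 + 0.022q → q* = 1038.0435, p* = 33.337.
A tax t gives Δq = t/0.092 and wedge t, so DWL = t²/0.184.
t²/0.184 = 11500 → t² = 2116 → t = 46.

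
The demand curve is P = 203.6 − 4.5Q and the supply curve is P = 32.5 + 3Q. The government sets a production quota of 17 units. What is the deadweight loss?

Competitive equilibrium: 203.6 − 4.5Q = 32.5 + 3Q → Q* = 22.8133, P* = 100.94.
At Q = 17: demand price = 203.6 − 4.5·17 = 127.1; supply price = 32.5 + 3·17 = 83.5.
ΔQ = 22.8133 − 17 = 5.8133; wedge = 127.1 − 83.5 = 43.6.
The triangle = ½ × 5.8133 × 43.6 = 126.73.

126.73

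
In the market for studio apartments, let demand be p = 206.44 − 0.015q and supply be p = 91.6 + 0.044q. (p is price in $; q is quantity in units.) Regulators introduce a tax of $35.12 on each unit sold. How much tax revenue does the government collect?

$47453.67

Competitive equilibrium: 206.44 − 0.015q = 91.6 + 0.044q → q* = 1946.4407, p* = 177.2434.
With the tax, the buyer price exceeds the seller price by 35.12: (206.44 − 0.015q) − (91.6 + 0.044q) = 35.12 → q' = 1351.1864.
Tax revenue = 35.12 × 1351.1864 = $47453.67.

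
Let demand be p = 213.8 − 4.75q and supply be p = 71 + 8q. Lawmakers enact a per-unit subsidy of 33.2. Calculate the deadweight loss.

43.23

Competitive equilibrium: 213.8 − 4.75q = 71 + 8q → q* = 11.2, p* = 160.6.
The subsidy lowers effective supply by 33.2: p = 37.8 + 8q.
New quantity: 213.8 − 4.75q = 37.8 + 8q → q' = 13.80392.
Overproduction Δq = 13.80392 − 11.2 = 2.60392; wedge = subsidy = 33.2.
Welfare loss = ½ × 2.60392 × 33.2 = 43.23.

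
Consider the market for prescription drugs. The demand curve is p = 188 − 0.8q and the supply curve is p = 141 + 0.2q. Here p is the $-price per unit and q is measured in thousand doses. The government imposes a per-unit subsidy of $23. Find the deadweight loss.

$264.50 thousand

Competitive equilibrium: 188 − 0.8q = 141 + 0.2q → q* = 47, p* = 150.4.
The subsidy lowers effective supply by 23: p = 118 + 0.2q.
New quantity: 188 − 0.8q = 118 + 0.2q → q' = 70.
Overproduction Δq = 70 − 47 = 23; wedge = subsidy = 23.
The triangle = ½ × 23 × 23 = $264.50 thousand.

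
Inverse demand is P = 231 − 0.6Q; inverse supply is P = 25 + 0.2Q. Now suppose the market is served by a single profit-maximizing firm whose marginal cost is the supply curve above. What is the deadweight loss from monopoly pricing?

Competitive equilibrium: 231 − 0.6Q = 25 + 0.2Q → Q* = 257.5, P* = 76.5.
Marginal revenue: MR = 231 − 1.2Q. Set MR = MC: 231 − 1.2Q = 25 + 0.2Q → Q_m = 147.1429.
Price P_m = 231 − 0.6·147.1429 = 142.7143; MC(Q_m) = 25 + 0.2·147.1429 = 54.4286.
Competitive Q* = 257.5, so ΔQ = 110.3571; wedge = 142.7143 − 54.4286 = 88.2857.
Welfare loss = ½ × 110.3571 × 88.2857 = 4871.48.

4871.48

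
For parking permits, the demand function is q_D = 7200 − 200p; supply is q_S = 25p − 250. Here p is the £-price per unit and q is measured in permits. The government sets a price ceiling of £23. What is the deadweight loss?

£1437.67

In inverse form: demand p = 36 − 0.005q, supply p = 10 + 0.04q.
Competitive equilibrium: 36 − 0.005q = 10 + 0.04q → q* = 577.7778, p* = 33.1111.
At the ceiling p = 23, quantity supplied = (23 − 10)/0.04 = 325.
Willingness to pay at q' = 325: 36 − 0.005·325 = 34.375.
Δq = 577.7778 − 325 = 252.7778; wedge = 34.375 − 23 = 11.375.
Deadweight loss = ½ × 252.7778 × 11.375 = £1437.67.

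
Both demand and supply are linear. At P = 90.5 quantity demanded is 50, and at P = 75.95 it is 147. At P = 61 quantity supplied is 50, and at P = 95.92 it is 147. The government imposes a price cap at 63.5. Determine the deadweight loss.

Demand slope = (75.95 − 90.5)/(147 − 50) = −0.15, so P = 98 − 0.15Q.
Supply slope = (95.92 − 61)/(147 − 50) = 0.36, so P = 43 + 0.36Q.
Competitive equilibrium: 98 − 0.15Q = 43 + 0.36Q → Q* = 107.8431, P* = 81.8235.
At the ceiling P = 63.5, quantity supplied = (63.5 − 43)/0.36 = 56.9444.
Willingness to pay at Q' = 56.9444: 98 − 0.15·56.9444 = 89.4583.
ΔQ = 107.8431 − 56.9444 = 50.8987; wedge = 89.4583 − 63.5 = 25.9583.
The triangle = ½ × 50.8987 × 25.9583 = 660.62.

660.62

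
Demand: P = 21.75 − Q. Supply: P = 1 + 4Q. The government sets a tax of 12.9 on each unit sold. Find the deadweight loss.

Competitive equilibrium: 21.75 − Q = 1 + 4Q → Q* = 4.15, P* = 17.6.
With the tax, the buyer price exceeds the seller price by 12.9: (21.75 − Q) − (1 + 4Q) = 12.9 → Q' = 1.57.
ΔQ = 4.15 − 1.57 = 2.58; the wedge equals the tax, 12.9.
The triangle = ½ × 2.58 × 12.9 = 16.641.

16.641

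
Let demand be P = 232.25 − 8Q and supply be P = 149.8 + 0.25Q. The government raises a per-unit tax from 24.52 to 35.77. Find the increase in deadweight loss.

Competitive equilibrium: 232.25 − 8Q = 149.8 + 0.25Q → Q* = 9.9939, P* = 152.2985.
For a per-unit tax t: ΔQ = t/8.25, so DWL = ½·t·(t/8.25) = t²/16.5.
At t = 24.52: DWL = 36.438. At t = 35.77: DWL = 77.545.
Increase = 77.545 − 36.438 = 41.11.

41.11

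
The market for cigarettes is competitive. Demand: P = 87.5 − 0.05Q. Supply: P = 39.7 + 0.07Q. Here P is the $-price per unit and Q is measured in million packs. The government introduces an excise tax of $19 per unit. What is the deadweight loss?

Competitive equilibrium: 87.5 − 0.05Q = 39.7 + 0.07Q → Q* = 398.3333, P* = 67.5833.
With the tax, the buyer price exceeds the seller price by 19: (87.5 − 0.05Q) − (39.7 + 0.07Q) = 19 → Q' = 240.
ΔQ = 398.3333 − 240 = 158.3333; the wedge equals the tax, 19.
DWL = ½ × 158.3333 × 19 = $1504.17 million.

$1504.17 million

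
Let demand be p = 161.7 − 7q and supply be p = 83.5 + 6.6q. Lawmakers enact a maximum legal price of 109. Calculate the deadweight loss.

Competitive equilibrium: 161.7 − 7q = 83.5 + 6.6q → q* = 5.75, p* = 121.45.
At the ceiling p = 109, quantity supplied = (109 − 83.5)/6.6 = 3.8636.
Willingness to pay at q' = 3.8636: 161.7 − 7·3.8636 = 134.6548.
Δq = 5.75 − 3.8636 = 1.8864; wedge = 134.6548 − 109 = 25.6548.
DWL = ½ × 1.8864 × 25.6548 = 24.20.

24.20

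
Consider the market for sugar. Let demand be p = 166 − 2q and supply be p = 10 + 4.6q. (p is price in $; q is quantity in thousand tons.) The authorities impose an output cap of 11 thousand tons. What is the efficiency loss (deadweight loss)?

$526.94 thousand

Competitive equilibrium: 166 − 2q = 10 + 4.6q → q* = 23.6364, p* = 118.7273.
At q = 11: demand price = 166 − 2·11 = 144; supply price = 10 + 4.6·11 = 60.6.
Δq = 23.6364 − 11 = 12.6364; wedge = 144 − 60.6 = 83.4.
Deadweight loss = ½ × 12.6364 × 83.4 = $526.94 thousand.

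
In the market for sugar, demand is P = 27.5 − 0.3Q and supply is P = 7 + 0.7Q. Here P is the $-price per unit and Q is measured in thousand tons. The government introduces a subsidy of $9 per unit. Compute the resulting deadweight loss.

Competitive equilibrium: 27.5 − 0.3Q = 7 + 0.7Q → Q* = 20.5, P* = 21.35.
The subsidy lowers effective supply by 9: P = 0.7Q − 2.
New quantity: 27.5 − 0.3Q = 0.7Q − 2 → Q' = 29.5.
Overproduction ΔQ = 29.5 − 20.5 = 9; wedge = subsidy = 9.
The triangle = ½ × 9 × 9 = $40.50 thousand.

$40.50 thousand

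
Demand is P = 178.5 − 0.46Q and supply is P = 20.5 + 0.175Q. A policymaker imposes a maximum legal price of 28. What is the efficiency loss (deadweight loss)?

13468.43

Competitive equilibrium: 178.5 − 0.46Q = 20.5 + 0.175Q → Q* = 248.8189, P* = 64.0433.
At the ceiling P = 28, quantity supplied = (28 − 20.5)/0.175 = 42.8571.
Willingness to pay at Q' = 42.8571: 178.5 − 0.46·42.8571 = 158.7857.
ΔQ = 248.8189 − 42.8571 = 205.9618; wedge = 158.7857 − 28 = 130.7857.
Welfare loss = ½ × 205.9618 × 130.7857 = 13468.43.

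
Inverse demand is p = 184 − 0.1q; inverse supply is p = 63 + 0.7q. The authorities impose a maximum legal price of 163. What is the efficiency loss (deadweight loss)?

28.18

Competitive equilibrium: 184 − 0.1q = 63 + 0.7q → q* = 151.25, p* = 168.875.
At the ceiling p = 163, quantity supplied = (163 − 63)/0.7 = 142.8571.
Willingness to pay at q' = 142.8571: 184 − 0.1·142.8571 = 169.7143.
Δq = 151.25 − 142.8571 = 8.3929; wedge = 169.7143 − 163 = 6.7143.
The triangle = ½ × 8.3929 × 6.7143 = 28.18.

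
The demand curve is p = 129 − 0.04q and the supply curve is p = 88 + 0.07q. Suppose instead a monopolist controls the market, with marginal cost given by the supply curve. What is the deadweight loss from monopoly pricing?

Competitive equilibrium: 129 − 0.04q = 88 + 0.07q → q* = 372.72727, p* = 114.09091.
Marginal revenue: MR = 129 − 0.08q. Set MR = MC: 129 − 0.08q = 88 + 0.07q → q_m = 273.33333.
Price p_m = 129 − 0.04·273.33333 = 118.06667; MC(q_m) = 88 + 0.07·273.33333 = 107.13333.
Competitive q* = 372.72727, so Δq = 99.39394; wedge = 118.06667 − 107.13333 = 10.93334.
Welfare loss = ½ × 99.39394 × 10.93334 = 543.35.

543.35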